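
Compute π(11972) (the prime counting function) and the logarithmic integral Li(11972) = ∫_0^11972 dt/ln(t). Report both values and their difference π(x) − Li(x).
π(11972) = 1436;  Li(11972) ≈ 1458.12;  π(x) − Li(x) ≈ -22.12.

Direct count of primes ≤ 11972 gives π(11972) = 1436. Numerical evaluation of the logarithmic integral gives Li(11972) ≈ 1458.12. The difference π(x) − Li(x) ≈ -22.12 is typically negative for small/moderate x (Li(x) overestimates), though Littlewood's theorem shows this sign changes infinitely often.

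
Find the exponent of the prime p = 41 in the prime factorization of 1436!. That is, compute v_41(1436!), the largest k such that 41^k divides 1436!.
v_41(1436!) = 35

Legendre's formula: v_p(n!) = Σ_{k ≥ 1} ⌊n / p^k⌋. For p = 41, n = 1436, the terms are:
  ⌊1436/41^1⌋ = ⌊1436/41⌋ = 35
(the next term ⌊1436/41^2⌋ = 0, terminating the sum). Summing: v_41(1436!) = 35 = 35.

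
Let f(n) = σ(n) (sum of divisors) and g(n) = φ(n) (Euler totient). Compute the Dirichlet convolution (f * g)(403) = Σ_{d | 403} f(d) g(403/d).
(σ * φ)(403) = 1612

Divisors of 403: [1, 13, 31, 403]. For each d | 403:
  d = 1: σ(1) · φ(403/1) = 1 · 360 = 360
  d = 13: σ(13) · φ(403/13) = 14 · 30 = 420
  d = 31: σ(31) · φ(403/31) = 32 · 12 = 384
  d = 403: σ(403) · φ(403/403) = 448 · 1 = 448
Summing: (σ * φ)(403) = 360 + 420 + 384 + 448 = 1612.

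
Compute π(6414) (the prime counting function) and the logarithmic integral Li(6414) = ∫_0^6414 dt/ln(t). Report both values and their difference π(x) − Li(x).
π(6414) = 834;  Li(6414) ≈ 847.82;  π(x) − Li(x) ≈ -13.82.

Direct count of primes ≤ 6414 gives π(6414) = 834. Numerical evaluation of the logarithmic integral gives Li(6414) ≈ 847.82. The difference π(x) − Li(x) ≈ -13.82 is typically negative for small/moderate x (Li(x) overestimates), though Littlewood's theorem shows this sign changes infinitely often.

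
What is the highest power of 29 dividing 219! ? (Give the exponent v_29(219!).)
v_29(219!) = 7

Legendre's formula: v_p(n!) = Σ_{k ≥ 1} ⌊n / p^k⌋. For p = 29, n = 219, the terms are:
  ⌊219/29^1⌋ = ⌊219/29⌋ = 7
(the next term ⌊219/29^2⌋ = 0, terminating the sum). Summing: v_29(219!) = 7 = 7.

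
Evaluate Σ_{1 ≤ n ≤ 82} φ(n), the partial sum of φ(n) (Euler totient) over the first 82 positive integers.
Σ_{n ≤ 82} φ(n) = 2060

Compute φ(n) for each 1 ≤ n ≤ 82: φ(1) = 1, φ(2) = 1, φ(3) = 2, φ(4) = 2, φ(5) = 4, φ(6) = 2, φ(7) = 6, φ(8) = 4, φ(9) = 6, φ(10) = 4, φ(11) = 10, φ(12) = 4, φ(13) = 12, φ(14) = 6, φ(15) = 8, φ(16) = 8, φ(17) = 16, φ(18) = 6, φ(19) = 18, φ(20) = 8, φ(21) = 12, φ(22) = 10, φ(23) = 22, φ(24) = 8, φ(25) = 20, φ(26) = 12, φ(27) = 18, φ(28) = 12, φ(29) = 28, φ(30) = 8, φ(31) = 30, φ(32) = 16, φ(33) = 20, φ(34) = 16, φ(35) = 24, φ(36) = 12, φ(37) = 36, φ(38) = 18, φ(39) = 24, φ(40) = 16, φ(41) = 40, φ(42) = 12, φ(43) = 42, φ(44) = 20, φ(45) = 24, φ(46) = 22, φ(47) = 46, φ(48) = 16, φ(49) = 42, φ(50) = 20, φ(51) = 32, φ(52) = 24, φ(53) = 52, φ(54) = 18, φ(55) = 40, φ(56) = 24, φ(57) = 36, φ(58) = 28, φ(59) = 58, φ(60) = 16, φ(61) = 60, φ(62) = 30, φ(63) = 36, φ(64) = 32, φ(65) = 48, φ(66) = 20, φ(67) = 66, φ(68) = 32, φ(69) = 44, φ(70) = 24, φ(71) = 70, φ(72) = 24, φ(73) = 72, φ(74) = 36, φ(75) = 40, φ(76) = 36, φ(77) = 60, φ(78) = 24, φ(79) = 78, φ(80) = 32, φ(81) = 54, φ(82) = 40. Summing all 82 values: 2060. (Average order: Σ_{n ≤ x} φ(n) ~ (3/π²) x². For x = 82, (3/π²)·82² ≈ 2043.85.)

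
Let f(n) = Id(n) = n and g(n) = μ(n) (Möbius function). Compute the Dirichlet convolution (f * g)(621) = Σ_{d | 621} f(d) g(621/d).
(Id * μ)(621) = 396

Divisors of 621: [1, 3, 9, 23, 27, 69, 207, 621]. For each d | 621:
  d = 1: Id(1) · μ(621/1) = 1 · 0 = 0
  d = 3: Id(3) · μ(621/3) = 3 · 0 = 0
  d = 9: Id(9) · μ(621/9) = 9 · 1 = 9
  d = 23: Id(23) · μ(621/23) = 23 · 0 = 0
  d = 27: Id(27) · μ(621/27) = 27 · -1 = -27
  d = 69: Id(69) · μ(621/69) = 69 · 0 = 0
  d = 207: Id(207) · μ(621/207) = 207 · -1 = -207
  d = 621: Id(621) · μ(621/621) = 621 · 1 = 621
Summing: (Id * μ)(621) = 0 + 0 + 9 + 0 + -27 + 0 + -207 + 621 = 396.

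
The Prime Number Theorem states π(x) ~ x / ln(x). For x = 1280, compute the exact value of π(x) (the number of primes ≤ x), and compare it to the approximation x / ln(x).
π(1280) = 207;  x/ln(x) ≈ 178.91;  relative error ≈ 13.57%.

Directly count primes up to 1280: π(1280) = 207. The PNT approximation gives 1280/ln(1280) ≈ 1280/7.15462 ≈ 178.91. Relative error (π(x) − x/ln(x)) / π(x) ≈ 13.57%; the approximation is known to undercount slightly (Li(x) is a better estimate).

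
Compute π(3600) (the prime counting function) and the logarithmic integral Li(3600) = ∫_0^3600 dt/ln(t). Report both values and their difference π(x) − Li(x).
π(3600) = 503;  Li(3600) ≈ 516.83;  π(x) − Li(x) ≈ -13.83.

Direct count of primes ≤ 3600 gives π(3600) = 503. Numerical evaluation of the logarithmic integral gives Li(3600) ≈ 516.83. The difference π(x) − Li(x) ≈ -13.83 is typically negative for small/moderate x (Li(x) overestimates), though Littlewood's theorem shows this sign changes infinitely often.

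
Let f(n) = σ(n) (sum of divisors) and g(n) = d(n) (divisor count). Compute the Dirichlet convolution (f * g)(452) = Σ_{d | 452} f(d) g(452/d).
(σ * d)(452) = 1856

Divisors of 452: [1, 2, 4, 113, 226, 452]. For each d | 452:
  d = 1: σ(1) · d(452/1) = 1 · 6 = 6
  d = 2: σ(2) · d(452/2) = 3 · 4 = 12
  d = 4: σ(4) · d(452/4) = 7 · 2 = 14
  d = 113: σ(113) · d(452/113) = 114 · 3 = 342
  d = 226: σ(226) · d(452/226) = 342 · 2 = 684
  d = 452: σ(452) · d(452/452) = 798 · 1 = 798
Summing: (σ * d)(452) = 6 + 12 + 14 + 342 + 684 + 798 = 1856.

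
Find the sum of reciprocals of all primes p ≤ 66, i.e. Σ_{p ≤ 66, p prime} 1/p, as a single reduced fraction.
Σ 1/p = 201015517717077830328949/117288381359406970983270

π(66) = 18, so the primes ≤ 66 are [2, 3, 5, 7, 11, 13, 17, 19, 23, 29, 31, 37, 41, 43, 47, 53, 59, 61]. Summing 1/p over these primes: 201015517717077830328949/117288381359406970983270 ≈ 1.7139. Mertens estimate ln ln(66) + 0.2615 ≈ 1.6941.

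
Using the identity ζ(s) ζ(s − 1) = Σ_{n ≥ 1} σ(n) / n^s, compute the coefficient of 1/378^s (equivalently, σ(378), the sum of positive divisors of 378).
σ(378) = 960

In the product (Σ m^0/m^s)(Σ k / k^s) = Σ (Σ_{d | n} d) / n^s, the coefficient of 1/n^s is σ(n) = Σ_{d | n} d. For n = 378, divisors are [1, 2, 3, 6, 7, 9, 14, 18, 21, 27, 42, 54, 63, 126, 189, 378]; summing: σ(378) = 960.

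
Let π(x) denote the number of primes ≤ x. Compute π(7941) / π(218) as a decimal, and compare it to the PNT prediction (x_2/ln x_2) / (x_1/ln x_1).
π(7941)/π(218) = 1003/47 ≈ 21.3404;  PNT prediction ≈ 21.8422.

π(218) = 47 and π(7941) = 1003, so π(7941)/π(218) ≈ 21.3404. The PNT-predicted ratio is (7941/ln(7941)) / (218/ln(218)) ≈ 21.8422. The two agree to within a few percent, as expected.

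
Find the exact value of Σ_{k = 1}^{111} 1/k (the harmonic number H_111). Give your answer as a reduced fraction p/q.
H_111 = 813811190043550229600356295599093692454010452277/153803387341307877636928566091115101174034840640

Direct summation: H_111 = 1 + 1/2 + ... + 1/111. The least common denominator is lcm(1, ..., 111) = 8459186303771933270031071135011330564571916235200; over this denominator the numerator is 8459186303771933270031071135011330564571916235200 + 4229593151885966635015535567505665282285958117600 + 2819728767923977756677023711670443521523972078400 + 2114796575942983317507767783752832641142979058800 + 1691837260754386654006214227002266112914383247040 + 1409864383961988878338511855835221760761986039200 + 1208455186253133324290153019287332937795988033600 + 1057398287971491658753883891876416320571489529400 + 939909589307992585559007903890147840507990692800 + 845918630377193327003107113501133056457191623520 + 769016936706539388184642830455575505870174203200 + 704932191980994439169255927917610880380993019600 + 650706638751687174617774702693179274197839710400 + 604227593126566662145076509643666468897994016800 + 563945753584795551335404742334088704304794415680 + 528699143985745829376941945938208160285744764700 + 497599194339525486472415949118313562621877425600 + 469954794653996292779503951945073920253995346400 + 445220331777470172106898480790070029714311380800 + 422959315188596663501553556750566528228595811760 + 402818395417711108096717673095777645931996011200 + 384508468353269694092321415227787752935087101600 + 367790708859649272610046571087449154981387662400 + 352466095990497219584627963958805440190496509800 + 338367452150877330801242845400453222582876649408 + 325353319375843587308887351346589637098919855200 + 313303196435997528519669301296715946835996897600 + 302113796563283331072538254821833234448997008400 + 291696079440411492070036935690045881536962628800 + 281972876792397775667702371167044352152397207840 + 272876977541030105484873262419720340792642459200 + 264349571992872914688470972969104080142872382350 + 256338978902179796061547610151858501956724734400 + 248799597169762743236207974559156781310938712800 + 241691037250626664858030603857466587559197606720 + 234977397326998146389751975972536960126997673200 + 228626656858700899190028949594900826069511249600 + 222610165888735086053449240395035014857155690400 + 216902212917229058205924900897726424732613236800 + 211479657594298331750776778375283264114297905880 + 206321617165169104147099295975886111331022347200 + 201409197708855554048358836547888822965998005600 + 196725262878417052791420258953751873594695726400 + 192254234176634847046160707613893876467543550800 + 187981917861598517111801580778029568101598138560 + 183895354429824636305023285543724577490693831200 + 179982687314296452553852577340666607756849281600 + 176233047995248609792313981979402720095248254900 + 172636455179019046327164717041047562542284004800 + 169183726075438665400621422700226611291438324704 + 165866398113175162157471983039437854207292475200 + 162676659687921793654443675673294818549459927600 + 159607288750413835283605115754930765369281438400 + 156651598217998764259834650648357973417998448800 + 153803387341307877636928566091115101174034840640 + 151056898281641665536269127410916617224498504200 + 148406777259156724035632826930023343238103793600 + 145848039720205746035018467845022940768481314400 + 143376039046981919831035103983242890924947732800 + 140986438396198887833851185583522176076198603920 + 138675185307736610984115920246087386304457643200 + 136438488770515052742436631209860170396321229600 + 134272798472570369365572557698592548643998670400 + 132174785996436457344235486484552040071436191175 + 130141327750337434923554940538635854839567942080 + 128169489451089898030773805075929250978362367200 + 126256511996596018955687628880766127829431585600 + 124399798584881371618103987279578390655469356400 + 122596902953216424203348857029149718327129220800 + 120845518625313332429015301928733293779598803360 + 119143469067210327746916494859314514993970651200 + 117488698663499073194875987986268480063498836600 + 115879264435231962603165358013853843350300222400 + 114313328429350449595014474797450413034755624800 + 112789150716959110267080948466817740860958883136 + 111305082944367543026724620197517507428577845200 + 109859562386648484026377547207939357981453457600 + 108451106458614529102962450448863212366306618400 + 107078307642682699620646470063434564108505268800 + 105739828797149165875388389187641632057148952940 + 104434398811999176173223100432238648945332299200 + 103160808582584552073549647987943055665511173600 + 101917907274360641807603266686883500777974894400 + 100704598854427777024179418273944411482999002800 + 99519838867905097294483189823662712524375485120 + 98362631439208526395710129476875936797347863200 + 97232026480137164023345645230015293845654209600 + 96127117088317423523080353806946938233771775400 + 95047037121032958090236754325970006343504676800 + 93990958930799258555900790389014784050799069280 + 92958091250241024945396386099025610599691387200 + 91947677214912318152511642771862288745346915600 + 90958992513676701828291087473240113597547486400 + 89991343657148226276926288670333303878424640800 + 89044066355494034421379696158014005942862276160 + 88116523997624304896156990989701360047624127450 + 87208106224452920309598671494962170768782641600 + 86318227589509523163582358520523781271142002400 + 85446326300726598687182536717286167318908244800 + 84591863037719332700310711350113305645719162352 + 83754319839326071980505654802092381827444715200 + 82933199056587581078735991519718927103646237600 + 82128022366717798738165739174867287034678798400 + 81338329843960896827221837836647409274729963800 + 80563679083542221619343534619155529186399202240 + 79803644375206917641802557877465382684640719200 + 79057815923102180093748328364591874435251553600 + 78325799108999382129917325324178986708999224400 + 77607213796072782293863037935883766647448772800 + 76901693670653938818464283045557550587017420320 + 76208885619566966396676316531633608689837083200 = 44759615452395262628019596257950153084970574875235, so H_111 = 44759615452395262628019596257950153084970574875235/8459186303771933270031071135011330564571916235200; reducing by gcd(44759615452395262628019596257950153084970574875235, 8459186303771933270031071135011330564571916235200) = 55 gives 813811190043550229600356295599093692454010452277/153803387341307877636928566091115101174034840640 ≈ 5.29124. (The PNT-adjacent estimate ln(111) + γ ≈ 5.28675 matches within O(1/n).)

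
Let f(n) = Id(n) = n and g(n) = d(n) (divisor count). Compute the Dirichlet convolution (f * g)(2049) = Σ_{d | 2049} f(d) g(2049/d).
(Id * d)(2049) = 3425

Divisors of 2049: [1, 3, 683, 2049]. For each d | 2049:
  d = 1: Id(1) · d(2049/1) = 1 · 4 = 4
  d = 3: Id(3) · d(2049/3) = 3 · 2 = 6
  d = 683: Id(683) · d(2049/683) = 683 · 2 = 1366
  d = 2049: Id(2049) · d(2049/2049) = 2049 · 1 = 2049
Summing: (Id * d)(2049) = 4 + 6 + 1366 + 2049 = 3425.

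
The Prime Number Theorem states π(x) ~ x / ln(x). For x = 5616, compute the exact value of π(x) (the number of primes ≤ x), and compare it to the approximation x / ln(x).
π(5616) = 738;  x/ln(x) ≈ 650.50;  relative error ≈ 11.86%.

Directly count primes up to 5616: π(5616) = 738. The PNT approximation gives 5616/ln(5616) ≈ 5616/8.63337 ≈ 650.50. Relative error (π(x) − x/ln(x)) / π(x) ≈ 11.86%; the approximation is known to undercount slightly (Li(x) is a better estimate).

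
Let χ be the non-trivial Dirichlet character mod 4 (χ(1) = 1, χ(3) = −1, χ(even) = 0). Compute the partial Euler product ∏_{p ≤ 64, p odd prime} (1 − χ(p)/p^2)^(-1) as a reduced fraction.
∏ = 41649646786025278187758845901/45453901250007819878400000000

The odd primes p ≤ 64 are [3, 5, 7, 11, 13, 17, 19, 23, 29, 31, 37, 41, 43, 47, 53, 59, 61]. For each, χ(p) = 1 if p ≡ 1 mod 4, χ(p) = −1 if p ≡ 3 mod 4. Taking (1 − χ(p)/p^2)^(-1) = p^2/(p^2 − χ(p)): (1 − (-1)/3^2)^(-1) · (1 − (1)/5^2)^(-1) · (1 − (-1)/7^2)^(-1) · (1 − (-1)/11^2)^(-1) · (1 − (1)/13^2)^(-1) · (1 − (1)/17^2)^(-1) · (1 − (-1)/19^2)^(-1) · (1 − (-1)/23^2)^(-1) · (1 − (1)/29^2)^(-1) · (1 − (-1)/31^2)^(-1) · (1 − (1)/37^2)^(-1) · (1 − (1)/41^2)^(-1) · (1 − (-1)/43^2)^(-1) · (1 − (-1)/47^2)^(-1) · (1 − (1)/53^2)^(-1) · (1 − (-1)/59^2)^(-1) · (1 − (1)/61^2)^(-1) = 41649646786025278187758845901/45453901250007819878400000000.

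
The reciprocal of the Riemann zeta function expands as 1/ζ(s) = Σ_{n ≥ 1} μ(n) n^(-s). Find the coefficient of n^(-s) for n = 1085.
μ(1085) = -1

Factor n = 1085 = 5 · 7 · 31. μ(n) = 0 if any exponent ≥ 2 (not squarefree); otherwise μ(n) = (−1)^{ω(n)} where ω(n) is the number of distinct prime factors. Applying: μ(1085) = -1.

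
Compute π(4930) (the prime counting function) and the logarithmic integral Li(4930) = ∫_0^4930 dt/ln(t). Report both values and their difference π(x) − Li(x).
π(4930) = 657;  Li(4930) ≈ 676.06;  π(x) − Li(x) ≈ -19.06.

Direct count of primes ≤ 4930 gives π(4930) = 657. Numerical evaluation of the logarithmic integral gives Li(4930) ≈ 676.06. The difference π(x) − Li(x) ≈ -19.06 is typically negative for small/moderate x (Li(x) overestimates), though Littlewood's theorem shows this sign changes infinitely often.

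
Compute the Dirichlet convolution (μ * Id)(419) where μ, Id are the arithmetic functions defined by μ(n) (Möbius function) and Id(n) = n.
(μ * Id)(419) = 418

Divisors of 419: [1, 419]. For each d | 419:
  d = 1: μ(1) · Id(419/1) = 1 · 419 = 419
  d = 419: μ(419) · Id(419/419) = -1 · 1 = -1
Summing: (μ * Id)(419) = 419 + -1 = 418.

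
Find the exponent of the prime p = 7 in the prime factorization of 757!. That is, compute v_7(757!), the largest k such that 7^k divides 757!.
v_7(757!) = 125

Legendre's formula: v_p(n!) = Σ_{k ≥ 1} ⌊n / p^k⌋. For p = 7, n = 757, the terms are:
  ⌊757/7^1⌋ = ⌊757/7⌋ = 108
  ⌊757/7^2⌋ = ⌊757/49⌋ = 15
  ⌊757/7^3⌋ = ⌊757/343⌋ = 2
(the next term ⌊757/7^4⌋ = 0, terminating the sum). Summing: v_7(757!) = 108 + 15 + 2 = 125.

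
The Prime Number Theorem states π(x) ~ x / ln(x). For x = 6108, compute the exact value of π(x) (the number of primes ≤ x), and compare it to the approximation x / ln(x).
π(6108) = 796;  x/ln(x) ≈ 700.67;  relative error ≈ 11.98%.

Directly count primes up to 6108: π(6108) = 796. The PNT approximation gives 6108/ln(6108) ≈ 6108/8.71735 ≈ 700.67. Relative error (π(x) − x/ln(x)) / π(x) ≈ 11.98%; the approximation is known to undercount slightly (Li(x) is a better estimate).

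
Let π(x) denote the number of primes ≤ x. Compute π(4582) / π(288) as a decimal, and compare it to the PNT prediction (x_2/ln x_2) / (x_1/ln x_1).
π(4582)/π(288) = 619/61 ≈ 10.1475;  PNT prediction ≈ 10.6877.

π(288) = 61 and π(4582) = 619, so π(4582)/π(288) ≈ 10.1475. The PNT-predicted ratio is (4582/ln(4582)) / (288/ln(288)) ≈ 10.6877. The two agree to within a few percent, as expected.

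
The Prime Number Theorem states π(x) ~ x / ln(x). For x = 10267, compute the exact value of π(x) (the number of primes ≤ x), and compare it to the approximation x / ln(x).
π(10267) = 1259;  x/ln(x) ≈ 1111.55;  relative error ≈ 11.71%.

Directly count primes up to 10267: π(10267) = 1259. The PNT approximation gives 10267/ln(10267) ≈ 10267/9.23669 ≈ 1111.55. Relative error (π(x) − x/ln(x)) / π(x) ≈ 11.71%; the approximation is known to undercount slightly (Li(x) is a better estimate).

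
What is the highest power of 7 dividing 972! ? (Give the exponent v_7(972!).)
v_7(972!) = 159

Legendre's formula: v_p(n!) = Σ_{k ≥ 1} ⌊n / p^k⌋. For p = 7, n = 972, the terms are:
  ⌊972/7^1⌋ = ⌊972/7⌋ = 138
  ⌊972/7^2⌋ = ⌊972/49⌋ = 19
  ⌊972/7^3⌋ = ⌊972/343⌋ = 2
(the next term ⌊972/7^4⌋ = 0, terminating the sum). Summing: v_7(972!) = 138 + 19 + 2 = 159.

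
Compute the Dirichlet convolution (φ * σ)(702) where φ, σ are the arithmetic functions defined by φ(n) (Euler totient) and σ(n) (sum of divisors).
(φ * σ)(702) = 11232

Divisors of 702: [1, 2, 3, 6, 9, 13, 18, 26, 27, 39, 54, 78, 117, 234, 351, 702]. For each d | 702:
  d = 1: φ(1) · σ(702/1) = 1 · 1680 = 1680
  d = 2: φ(2) · σ(702/2) = 1 · 560 = 560
  d = 3: φ(3) · σ(702/3) = 2 · 546 = 1092
  d = 6: φ(6) · σ(702/6) = 2 · 182 = 364
  d = 9: φ(9) · σ(702/9) = 6 · 168 = 1008
  d = 13: φ(13) · σ(702/13) = 12 · 120 = 1440
  d = 18: φ(18) · σ(702/18) = 6 · 56 = 336
  d = 26: φ(26) · σ(702/26) = 12 · 40 = 480
  d = 27: φ(27) · σ(702/27) = 18 · 42 = 756
  d = 39: φ(39) · σ(702/39) = 24 · 39 = 936
  d = 54: φ(54) · σ(702/54) = 18 · 14 = 252
  d = 78: φ(78) · σ(702/78) = 24 · 13 = 312
  d = 117: φ(117) · σ(702/117) = 72 · 12 = 864
  d = 234: φ(234) · σ(702/234) = 72 · 4 = 288
  d = 351: φ(351) · σ(702/351) = 216 · 3 = 648
  d = 702: φ(702) · σ(702/702) = 216 · 1 = 216
Summing: (φ * σ)(702) = 1680 + 560 + 1092 + 364 + 1008 + 1440 + 336 + 480 + 756 + 936 + 252 + 312 + 864 + 288 + 648 + 216 = 11232.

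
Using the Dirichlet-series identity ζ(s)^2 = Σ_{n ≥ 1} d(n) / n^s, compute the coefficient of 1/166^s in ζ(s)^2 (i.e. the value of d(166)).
d(166) = 4

ζ(s)^2 = (Σ 1/m^s)(Σ 1/k^s). The coefficient of 1/n^s in the product is the number of ordered pairs (m, k) with mk = n, which equals d(n). For n = 166, divisors are [1, 2, 83, 166], so d(166) = 4.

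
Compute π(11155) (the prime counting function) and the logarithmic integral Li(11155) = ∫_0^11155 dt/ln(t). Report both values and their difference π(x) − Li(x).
π(11155) = 1350;  Li(11155) ≈ 1370.79;  π(x) − Li(x) ≈ -20.79.

Direct count of primes ≤ 11155 gives π(11155) = 1350. Numerical evaluation of the logarithmic integral gives Li(11155) ≈ 1370.79. The difference π(x) − Li(x) ≈ -20.79 is typically negative for small/moderate x (Li(x) overestimates), though Littlewood's theorem shows this sign changes infinitely often.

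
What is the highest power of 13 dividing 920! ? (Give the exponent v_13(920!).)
v_13(920!) = 75

Legendre's formula: v_p(n!) = Σ_{k ≥ 1} ⌊n / p^k⌋. For p = 13, n = 920, the terms are:
  ⌊920/13^1⌋ = ⌊920/13⌋ = 70
  ⌊920/13^2⌋ = ⌊920/169⌋ = 5
(the next term ⌊920/13^3⌋ = 0, terminating the sum). Summing: v_13(920!) = 70 + 5 = 75.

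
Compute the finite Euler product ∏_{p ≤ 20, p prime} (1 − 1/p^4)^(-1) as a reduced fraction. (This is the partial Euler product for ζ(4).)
∏ = 7064087752265346803/6526834216796160000

The primes p ≤ 20 are [2, 3, 5, 7, 11, 13, 17, 19]. For each prime, (1 − 1/p^4)^(-1) = p^4 / (p^4 − 1). The product is (1 − 1/2^4)^(-1), (1 − 1/3^4)^(-1), (1 − 1/5^4)^(-1), (1 − 1/7^4)^(-1), (1 − 1/11^4)^(-1), (1 − 1/13^4)^(-1), (1 − 1/17^4)^(-1), (1 − 1/19^4)^(-1) = ∏ p^4 / (p^4 − 1) = 7064087752265346803/6526834216796160000.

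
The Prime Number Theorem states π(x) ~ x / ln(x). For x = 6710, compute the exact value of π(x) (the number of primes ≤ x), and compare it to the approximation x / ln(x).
π(6710) = 866;  x/ln(x) ≈ 761.52;  relative error ≈ 12.06%.

Directly count primes up to 6710: π(6710) = 866. The PNT approximation gives 6710/ln(6710) ≈ 6710/8.81135 ≈ 761.52. Relative error (π(x) − x/ln(x)) / π(x) ≈ 12.06%; the approximation is known to undercount slightly (Li(x) is a better estimate).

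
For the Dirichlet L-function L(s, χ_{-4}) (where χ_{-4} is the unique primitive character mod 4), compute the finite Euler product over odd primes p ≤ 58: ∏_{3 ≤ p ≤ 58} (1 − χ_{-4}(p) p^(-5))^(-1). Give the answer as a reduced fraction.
∏ = 241552412610573346540717288090615330738043013683948985221451329316738054554305/242484077809603940117660402752750309983134701869309180441833184178683110227968

The odd primes p ≤ 58 are [3, 5, 7, 11, 13, 17, 19, 23, 29, 31, 37, 41, 43, 47, 53]. For each, χ(p) = 1 if p ≡ 1 mod 4, χ(p) = −1 if p ≡ 3 mod 4. Taking (1 − χ(p)/p^5)^(-1) = p^5/(p^5 − χ(p)): (1 − (-1)/3^5)^(-1) · (1 − (1)/5^5)^(-1) · (1 − (-1)/7^5)^(-1) · (1 − (-1)/11^5)^(-1) · (1 − (1)/13^5)^(-1) · (1 − (1)/17^5)^(-1) · (1 − (-1)/19^5)^(-1) · (1 − (-1)/23^5)^(-1) · (1 − (1)/29^5)^(-1) · (1 − (-1)/31^5)^(-1) · (1 − (1)/37^5)^(-1) · (1 − (1)/41^5)^(-1) · (1 − (-1)/43^5)^(-1) · (1 − (-1)/47^5)^(-1) · (1 − (1)/53^5)^(-1) = 241552412610573346540717288090615330738043013683948985221451329316738054554305/242484077809603940117660402752750309983134701869309180441833184178683110227968.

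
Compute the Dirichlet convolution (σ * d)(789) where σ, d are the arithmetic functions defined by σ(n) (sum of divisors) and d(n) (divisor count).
(σ * d)(789) = 1596

Divisors of 789: [1, 3, 263, 789]. For each d | 789:
  d = 1: σ(1) · d(789/1) = 1 · 4 = 4
  d = 3: σ(3) · d(789/3) = 4 · 2 = 8
  d = 263: σ(263) · d(789/263) = 264 · 2 = 528
  d = 789: σ(789) · d(789/789) = 1056 · 1 = 1056
Summing: (σ * d)(789) = 4 + 8 + 528 + 1056 = 1596.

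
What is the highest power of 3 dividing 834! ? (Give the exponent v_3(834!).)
v_3(834!) = 414

Legendre's formula: v_p(n!) = Σ_{k ≥ 1} ⌊n / p^k⌋. For p = 3, n = 834, the terms are:
  ⌊834/3^1⌋ = ⌊834/3⌋ = 278
  ⌊834/3^2⌋ = ⌊834/9⌋ = 92
  ⌊834/3^3⌋ = ⌊834/27⌋ = 30
  ⌊834/3^4⌋ = ⌊834/81⌋ = 10
  ⌊834/3^5⌋ = ⌊834/243⌋ = 3
  ⌊834/3^6⌋ = ⌊834/729⌋ = 1
(the next term ⌊834/3^7⌋ = 0, terminating the sum). Summing: v_3(834!) = 278 + 92 + 30 + 10 + 3 + 1 = 414.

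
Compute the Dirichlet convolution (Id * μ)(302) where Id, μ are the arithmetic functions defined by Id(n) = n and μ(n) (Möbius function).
(Id * μ)(302) = 150

Divisors of 302: [1, 2, 151, 302]. For each d | 302:
  d = 1: Id(1) · μ(302/1) = 1 · 1 = 1
  d = 2: Id(2) · μ(302/2) = 2 · -1 = -2
  d = 151: Id(151) · μ(302/151) = 151 · -1 = -151
  d = 302: Id(302) · μ(302/302) = 302 · 1 = 302
Summing: (Id * μ)(302) = 1 + -2 + -151 + 302 = 150.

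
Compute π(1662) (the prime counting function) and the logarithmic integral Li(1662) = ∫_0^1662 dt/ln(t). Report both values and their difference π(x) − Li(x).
π(1662) = 260;  Li(1662) ≈ 269.81;  π(x) − Li(x) ≈ -9.81.

Direct count of primes ≤ 1662 gives π(1662) = 260. Numerical evaluation of the logarithmic integral gives Li(1662) ≈ 269.81. The difference π(x) − Li(x) ≈ -9.81 is typically negative for small/moderate x (Li(x) overestimates), though Littlewood's theorem shows this sign changes infinitely often.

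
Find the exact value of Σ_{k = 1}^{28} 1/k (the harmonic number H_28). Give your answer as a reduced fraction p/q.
H_28 = 315404588903/80313433200

Direct summation: H_28 = 1 + 1/2 + ... + 1/28. The least common denominator is lcm(1, ..., 28) = 80313433200; over this denominator the numerator is 80313433200 + 40156716600 + 26771144400 + 20078358300 + 16062686640 + 13385572200 + 11473347600 + 10039179150 + 8923714800 + 8031343320 + 7301221200 + 6692786100 + 6177956400 + 5736673800 + 5354228880 + 5019589575 + 4724319600 + 4461857400 + 4227022800 + 4015671660 + 3824449200 + 3650610600 + 3491888400 + 3346393050 + 3212537328 + 3088978200 + 2974571600 + 2868336900 = 315404588903, so H_28 = 315404588903/80313433200 (already in lowest terms) ≈ 3.92717. (The PNT-adjacent estimate ln(28) + γ ≈ 3.90942 matches within O(1/n).)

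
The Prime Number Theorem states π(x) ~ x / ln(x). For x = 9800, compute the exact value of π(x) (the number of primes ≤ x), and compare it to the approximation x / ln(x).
π(9800) = 1208;  x/ln(x) ≈ 1066.36;  relative error ≈ 11.73%.

Directly count primes up to 9800: π(9800) = 1208. The PNT approximation gives 9800/ln(9800) ≈ 9800/9.19014 ≈ 1066.36. Relative error (π(x) − x/ln(x)) / π(x) ≈ 11.73%; the approximation is known to undercount slightly (Li(x) is a better estimate).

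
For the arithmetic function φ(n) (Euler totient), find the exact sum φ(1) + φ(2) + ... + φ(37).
Σ_{n ≤ 37} φ(n) = 432

Compute φ(n) for each 1 ≤ n ≤ 37: φ(1) = 1, φ(2) = 1, φ(3) = 2, φ(4) = 2, φ(5) = 4, φ(6) = 2, φ(7) = 6, φ(8) = 4, φ(9) = 6, φ(10) = 4, φ(11) = 10, φ(12) = 4, φ(13) = 12, φ(14) = 6, φ(15) = 8, φ(16) = 8, φ(17) = 16, φ(18) = 6, φ(19) = 18, φ(20) = 8, φ(21) = 12, φ(22) = 10, φ(23) = 22, φ(24) = 8, φ(25) = 20, φ(26) = 12, φ(27) = 18, φ(28) = 12, φ(29) = 28, φ(30) = 8, φ(31) = 30, φ(32) = 16, φ(33) = 20, φ(34) = 16, φ(35) = 24, φ(36) = 12, φ(37) = 36. Summing all 37 values: 432. (Average order: Σ_{n ≤ x} φ(n) ~ (3/π²) x². For x = 37, (3/π²)·37² ≈ 416.13.)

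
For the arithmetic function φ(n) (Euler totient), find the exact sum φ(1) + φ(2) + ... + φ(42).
Σ_{n ≤ 42} φ(n) = 542

Compute φ(n) for each 1 ≤ n ≤ 42: φ(1) = 1, φ(2) = 1, φ(3) = 2, φ(4) = 2, φ(5) = 4, φ(6) = 2, φ(7) = 6, φ(8) = 4, φ(9) = 6, φ(10) = 4, φ(11) = 10, φ(12) = 4, φ(13) = 12, φ(14) = 6, φ(15) = 8, φ(16) = 8, φ(17) = 16, φ(18) = 6, φ(19) = 18, φ(20) = 8, φ(21) = 12, φ(22) = 10, φ(23) = 22, φ(24) = 8, φ(25) = 20, φ(26) = 12, φ(27) = 18, φ(28) = 12, φ(29) = 28, φ(30) = 8, φ(31) = 30, φ(32) = 16, φ(33) = 20, φ(34) = 16, φ(35) = 24, φ(36) = 12, φ(37) = 36, φ(38) = 18, φ(39) = 24, φ(40) = 16, φ(41) = 40, φ(42) = 12. Summing all 42 values: 542. (Average order: Σ_{n ≤ x} φ(n) ~ (3/π²) x². For x = 42, (3/π²)·42² ≈ 536.19.)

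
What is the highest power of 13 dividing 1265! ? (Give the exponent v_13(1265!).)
v_13(1265!) = 104

Legendre's formula: v_p(n!) = Σ_{k ≥ 1} ⌊n / p^k⌋. For p = 13, n = 1265, the terms are:
  ⌊1265/13^1⌋ = ⌊1265/13⌋ = 97
  ⌊1265/13^2⌋ = ⌊1265/169⌋ = 7
(the next term ⌊1265/13^3⌋ = 0, terminating the sum). Summing: v_13(1265!) = 97 + 7 = 104.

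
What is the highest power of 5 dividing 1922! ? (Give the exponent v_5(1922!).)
v_5(1922!) = 478

Legendre's formula: v_p(n!) = Σ_{k ≥ 1} ⌊n / p^k⌋. For p = 5, n = 1922, the terms are:
  ⌊1922/5^1⌋ = ⌊1922/5⌋ = 384
  ⌊1922/5^2⌋ = ⌊1922/25⌋ = 76
  ⌊1922/5^3⌋ = ⌊1922/125⌋ = 15
  ⌊1922/5^4⌋ = ⌊1922/625⌋ = 3
(the next term ⌊1922/5^5⌋ = 0, terminating the sum). Summing: v_5(1922!) = 384 + 76 + 15 + 3 = 478.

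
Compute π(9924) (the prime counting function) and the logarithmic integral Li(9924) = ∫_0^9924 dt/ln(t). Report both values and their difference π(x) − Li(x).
π(9924) = 1223;  Li(9924) ≈ 1237.88;  π(x) − Li(x) ≈ -14.88.

Direct count of primes ≤ 9924 gives π(9924) = 1223. Numerical evaluation of the logarithmic integral gives Li(9924) ≈ 1237.88. The difference π(x) − Li(x) ≈ -14.88 is typically negative for small/moderate x (Li(x) overestimates), though Littlewood's theorem shows this sign changes infinitely often.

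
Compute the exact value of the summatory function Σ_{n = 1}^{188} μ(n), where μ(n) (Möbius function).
Σ_{n ≤ 188} μ(n) = -3

Compute μ(n) for each 1 ≤ n ≤ 188: μ(1) = 1, μ(2) = -1, μ(3) = -1, μ(4) = 0, μ(5) = -1, μ(6) = 1, μ(7) = -1, μ(8) = 0, μ(9) = 0, μ(10) = 1, μ(11) = -1, μ(12) = 0, μ(13) = -1, μ(14) = 1, μ(15) = 1, μ(16) = 0, μ(17) = -1, μ(18) = 0, μ(19) = -1, μ(20) = 0, μ(21) = 1, μ(22) = 1, μ(23) = -1, μ(24) = 0, μ(25) = 0, μ(26) = 1, μ(27) = 0, μ(28) = 0, μ(29) = -1, μ(30) = -1, μ(31) = -1, μ(32) = 0, μ(33) = 1, μ(34) = 1, μ(35) = 1, μ(36) = 0, μ(37) = -1, μ(38) = 1, μ(39) = 1, μ(40) = 0, μ(41) = -1, μ(42) = -1, μ(43) = -1, μ(44) = 0, μ(45) = 0, μ(46) = 1, μ(47) = -1, μ(48) = 0, μ(49) = 0, μ(50) = 0, μ(51) = 1, μ(52) = 0, μ(53) = -1, μ(54) = 0, μ(55) = 1, μ(56) = 0, μ(57) = 1, μ(58) = 1, μ(59) = -1, μ(60) = 0, μ(61) = -1, μ(62) = 1, μ(63) = 0, μ(64) = 0, μ(65) = 1, μ(66) = -1, μ(67) = -1, μ(68) = 0, μ(69) = 1, μ(70) = -1, μ(71) = -1, μ(72) = 0, μ(73) = -1, μ(74) = 1, μ(75) = 0, μ(76) = 0, μ(77) = 1, μ(78) = -1, μ(79) = -1, μ(80) = 0, μ(81) = 0, μ(82) = 1, μ(83) = -1, μ(84) = 0, μ(85) = 1, μ(86) = 1, μ(87) = 1, μ(88) = 0, μ(89) = -1, μ(90) = 0, μ(91) = 1, μ(92) = 0, μ(93) = 1, μ(94) = 1, μ(95) = 1, μ(96) = 0, μ(97) = -1, μ(98) = 0, μ(99) = 0, μ(100) = 0, μ(101) = -1, μ(102) = -1, μ(103) = -1, μ(104) = 0, μ(105) = -1, μ(106) = 1, μ(107) = -1, μ(108) = 0, μ(109) = -1, μ(110) = -1, μ(111) = 1, μ(112) = 0, μ(113) = -1, μ(114) = -1, μ(115) = 1, μ(116) = 0, μ(117) = 0, μ(118) = 1, μ(119) = 1, μ(120) = 0, μ(121) = 0, μ(122) = 1, μ(123) = 1, μ(124) = 0, μ(125) = 0, μ(126) = 0, μ(127) = -1, μ(128) = 0, μ(129) = 1, μ(130) = -1, μ(131) = -1, μ(132) = 0, μ(133) = 1, μ(134) = 1, μ(135) = 0, μ(136) = 0, μ(137) = -1, μ(138) = -1, μ(139) = -1, μ(140) = 0, μ(141) = 1, μ(142) = 1, μ(143) = 1, μ(144) = 0, μ(145) = 1, μ(146) = 1, μ(147) = 0, μ(148) = 0, μ(149) = -1, μ(150) = 0, μ(151) = -1, μ(152) = 0, μ(153) = 0, μ(154) = -1, μ(155) = 1, μ(156) = 0, μ(157) = -1, μ(158) = 1, μ(159) = 1, μ(160) = 0, μ(161) = 1, μ(162) = 0, μ(163) = -1, μ(164) = 0, μ(165) = -1, μ(166) = 1, μ(167) = -1, μ(168) = 0, μ(169) = 0, μ(170) = -1, μ(171) = 0, μ(172) = 0, μ(173) = -1, μ(174) = -1, μ(175) = 0, μ(176) = 0, μ(177) = 1, μ(178) = 1, μ(179) = -1, μ(180) = 0, μ(181) = -1, μ(182) = -1, μ(183) = 1, μ(184) = 0, μ(185) = 1, μ(186) = -1, μ(187) = 1, μ(188) = 0. Summing all 188 values: -3. (Mertens function M(x) = Σ_{n ≤ x} μ(n); on average M(x) should be small (PNT ⟺ M(x) = o(x)).)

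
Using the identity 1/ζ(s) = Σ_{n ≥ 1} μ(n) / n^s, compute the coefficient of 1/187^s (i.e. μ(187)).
μ(187) = 1

Factor n = 187 = 11 · 17. μ(n) = 0 if any exponent ≥ 2 (not squarefree); otherwise μ(n) = (−1)^{ω(n)} where ω(n) is the number of distinct prime factors. Applying: μ(187) = 1.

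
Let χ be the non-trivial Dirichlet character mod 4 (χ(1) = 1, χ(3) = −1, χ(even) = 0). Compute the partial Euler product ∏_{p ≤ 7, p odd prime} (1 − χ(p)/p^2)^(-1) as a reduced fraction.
∏ = 147/160

The odd primes p ≤ 7 are [3, 5, 7]. For each, χ(p) = 1 if p ≡ 1 mod 4, χ(p) = −1 if p ≡ 3 mod 4. Taking (1 − χ(p)/p^2)^(-1) = p^2/(p^2 − χ(p)): (1 − (-1)/3^2)^(-1) · (1 − (1)/5^2)^(-1) · (1 − (-1)/7^2)^(-1) = 147/160.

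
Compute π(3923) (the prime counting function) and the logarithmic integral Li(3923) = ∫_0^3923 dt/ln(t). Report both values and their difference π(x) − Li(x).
π(3923) = 544;  Li(3923) ≈ 556.07;  π(x) − Li(x) ≈ -12.07.

Direct count of primes ≤ 3923 gives π(3923) = 544. Numerical evaluation of the logarithmic integral gives Li(3923) ≈ 556.07. The difference π(x) − Li(x) ≈ -12.07 is typically negative for small/moderate x (Li(x) overestimates), though Littlewood's theorem shows this sign changes infinitely often.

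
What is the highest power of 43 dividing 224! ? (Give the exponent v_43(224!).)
v_43(224!) = 5

Legendre's formula: v_p(n!) = Σ_{k ≥ 1} ⌊n / p^k⌋. For p = 43, n = 224, the terms are:
  ⌊224/43^1⌋ = ⌊224/43⌋ = 5
(the next term ⌊224/43^2⌋ = 0, terminating the sum). Summing: v_43(224!) = 5 = 5.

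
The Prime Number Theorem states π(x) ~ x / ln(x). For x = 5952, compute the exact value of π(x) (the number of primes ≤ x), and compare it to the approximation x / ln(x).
π(5952) = 780;  x/ln(x) ≈ 684.81;  relative error ≈ 12.20%.

Directly count primes up to 5952: π(5952) = 780. The PNT approximation gives 5952/ln(5952) ≈ 5952/8.69148 ≈ 684.81. Relative error (π(x) − x/ln(x)) / π(x) ≈ 12.20%; the approximation is known to undercount slightly (Li(x) is a better estimate).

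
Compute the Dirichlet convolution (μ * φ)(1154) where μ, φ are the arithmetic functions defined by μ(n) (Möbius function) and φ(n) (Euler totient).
(μ * φ)(1154) = 0

Divisors of 1154: [1, 2, 577, 1154]. For each d | 1154:
  d = 1: μ(1) · φ(1154/1) = 1 · 576 = 576
  d = 2: μ(2) · φ(1154/2) = -1 · 576 = -576
  d = 577: μ(577) · φ(1154/577) = -1 · 1 = -1
  d = 1154: μ(1154) · φ(1154/1154) = 1 · 1 = 1
Summing: (μ * φ)(1154) = 576 + -576 + -1 + 1 = 0.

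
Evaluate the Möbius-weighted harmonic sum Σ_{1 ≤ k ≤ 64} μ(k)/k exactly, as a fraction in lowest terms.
Σ μ(k)/k = 1874648830674470878723/117288381359406970983270

Values of μ(k) for 1 ≤ k ≤ 64: μ(1) = 1, μ(2) = -1, μ(3) = -1, μ(5) = -1, μ(6) = 1, μ(7) = -1, μ(10) = 1, μ(11) = -1, μ(13) = -1, μ(14) = 1, μ(15) = 1, μ(17) = -1, μ(19) = -1, μ(21) = 1, μ(22) = 1, μ(23) = -1, μ(26) = 1, μ(29) = -1, μ(30) = -1, μ(31) = -1, μ(33) = 1, μ(34) = 1, μ(35) = 1, μ(37) = -1, μ(38) = 1, μ(39) = 1, μ(41) = -1, μ(42) = -1, μ(43) = -1, μ(46) = 1, μ(47) = -1, μ(51) = 1, μ(53) = -1, μ(55) = 1, μ(57) = 1, μ(58) = 1, μ(59) = -1, μ(61) = -1, μ(62) = 1, with μ = 0 on non-squarefree integers. Summing μ(k)/k for k where μ(k) ≠ 0 gives 1874648830674470878723/117288381359406970983270 ≈ 0.0160. (PNT ⟺ this sum → 0 as n → ∞.)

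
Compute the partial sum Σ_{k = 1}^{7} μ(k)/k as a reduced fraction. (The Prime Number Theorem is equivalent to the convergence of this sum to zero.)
Σ μ(k)/k = -1/105

Values of μ(k) for 1 ≤ k ≤ 7: μ(1) = 1, μ(2) = -1, μ(3) = -1, μ(5) = -1, μ(6) = 1, μ(7) = -1, with μ = 0 on non-squarefree integers. Summing μ(k)/k for k where μ(k) ≠ 0 gives -1/105 ≈ -0.0095. (PNT ⟺ this sum → 0 as n → ∞.)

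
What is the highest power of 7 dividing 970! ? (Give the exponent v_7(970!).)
v_7(970!) = 159

Legendre's formula: v_p(n!) = Σ_{k ≥ 1} ⌊n / p^k⌋. For p = 7, n = 970, the terms are:
  ⌊970/7^1⌋ = ⌊970/7⌋ = 138
  ⌊970/7^2⌋ = ⌊970/49⌋ = 19
  ⌊970/7^3⌋ = ⌊970/343⌋ = 2
(the next term ⌊970/7^4⌋ = 0, terminating the sum). Summing: v_7(970!) = 138 + 19 + 2 = 159.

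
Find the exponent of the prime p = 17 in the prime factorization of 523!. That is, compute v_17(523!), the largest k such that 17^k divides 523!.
v_17(523!) = 31

Legendre's formula: v_p(n!) = Σ_{k ≥ 1} ⌊n / p^k⌋. For p = 17, n = 523, the terms are:
  ⌊523/17^1⌋ = ⌊523/17⌋ = 30
  ⌊523/17^2⌋ = ⌊523/289⌋ = 1
(the next term ⌊523/17^3⌋ = 0, terminating the sum). Summing: v_17(523!) = 30 + 1 = 31.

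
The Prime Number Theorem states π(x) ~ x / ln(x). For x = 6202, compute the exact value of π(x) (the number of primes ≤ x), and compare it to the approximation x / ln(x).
π(6202) = 806;  x/ln(x) ≈ 710.21;  relative error ≈ 11.88%.

Directly count primes up to 6202: π(6202) = 806. The PNT approximation gives 6202/ln(6202) ≈ 6202/8.73263 ≈ 710.21. Relative error (π(x) − x/ln(x)) / π(x) ≈ 11.88%; the approximation is known to undercount slightly (Li(x) is a better estimate).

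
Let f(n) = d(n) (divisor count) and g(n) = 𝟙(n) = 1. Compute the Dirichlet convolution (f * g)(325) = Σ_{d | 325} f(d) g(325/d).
(d * 𝟙)(325) = 18

Divisors of 325: [1, 5, 13, 25, 65, 325]. For each d | 325:
  d = 1: d(1) · 𝟙(325/1) = 1 · 1 = 1
  d = 5: d(5) · 𝟙(325/5) = 2 · 1 = 2
  d = 13: d(13) · 𝟙(325/13) = 2 · 1 = 2
  d = 25: d(25) · 𝟙(325/25) = 3 · 1 = 3
  d = 65: d(65) · 𝟙(325/65) = 4 · 1 = 4
  d = 325: d(325) · 𝟙(325/325) = 6 · 1 = 6
Summing: (d * 𝟙)(325) = 1 + 2 + 2 + 3 + 4 + 6 = 18.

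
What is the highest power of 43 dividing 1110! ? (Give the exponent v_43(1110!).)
v_43(1110!) = 25

Legendre's formula: v_p(n!) = Σ_{k ≥ 1} ⌊n / p^k⌋. For p = 43, n = 1110, the terms are:
  ⌊1110/43^1⌋ = ⌊1110/43⌋ = 25
(the next term ⌊1110/43^2⌋ = 0, terminating the sum). Summing: v_43(1110!) = 25 = 25.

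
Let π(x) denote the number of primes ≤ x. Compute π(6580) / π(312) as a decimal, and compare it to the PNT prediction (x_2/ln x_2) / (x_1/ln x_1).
π(6580)/π(312) = 851/64 ≈ 13.2969;  PNT prediction ≈ 13.7763.

π(312) = 64 and π(6580) = 851, so π(6580)/π(312) ≈ 13.2969. The PNT-predicted ratio is (6580/ln(6580)) / (312/ln(312)) ≈ 13.7763. The two agree to within a few percent, as expected.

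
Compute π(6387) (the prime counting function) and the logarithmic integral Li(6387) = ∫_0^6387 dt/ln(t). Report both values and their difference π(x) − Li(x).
π(6387) = 832;  Li(6387) ≈ 844.74;  π(x) − Li(x) ≈ -12.74.

Direct count of primes ≤ 6387 gives π(6387) = 832. Numerical evaluation of the logarithmic integral gives Li(6387) ≈ 844.74. The difference π(x) − Li(x) ≈ -12.74 is typically negative for small/moderate x (Li(x) overestimates), though Littlewood's theorem shows this sign changes infinitely often.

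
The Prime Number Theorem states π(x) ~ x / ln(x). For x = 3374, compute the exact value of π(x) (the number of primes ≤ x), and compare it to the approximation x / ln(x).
π(3374) = 476;  x/ln(x) ≈ 415.32;  relative error ≈ 12.75%.

Directly count primes up to 3374: π(3374) = 476. The PNT approximation gives 3374/ln(3374) ≈ 3374/8.12385 ≈ 415.32. Relative error (π(x) − x/ln(x)) / π(x) ≈ 12.75%; the approximation is known to undercount slightly (Li(x) is a better estimate).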